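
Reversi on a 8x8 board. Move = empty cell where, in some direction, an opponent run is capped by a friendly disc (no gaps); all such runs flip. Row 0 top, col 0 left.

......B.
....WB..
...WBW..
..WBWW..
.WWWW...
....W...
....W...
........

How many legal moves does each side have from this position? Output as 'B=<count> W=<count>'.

-- B to move --
(0,3): no bracket -> illegal
(0,4): flips 1 -> legal
(0,5): no bracket -> illegal
(1,2): no bracket -> illegal
(1,3): flips 2 -> legal
(1,6): no bracket -> illegal
(2,1): no bracket -> illegal
(2,2): flips 1 -> legal
(2,6): flips 1 -> legal
(3,0): no bracket -> illegal
(3,1): flips 1 -> legal
(3,6): flips 2 -> legal
(4,0): no bracket -> illegal
(4,5): flips 2 -> legal
(4,6): flips 1 -> legal
(5,0): no bracket -> illegal
(5,1): flips 1 -> legal
(5,2): no bracket -> illegal
(5,3): flips 1 -> legal
(5,5): flips 1 -> legal
(6,3): no bracket -> illegal
(6,5): no bracket -> illegal
(7,3): no bracket -> illegal
(7,4): flips 4 -> legal
(7,5): no bracket -> illegal
B mobility = 12
-- W to move --
(0,4): no bracket -> illegal
(0,5): flips 1 -> legal
(0,7): no bracket -> illegal
(1,3): flips 1 -> legal
(1,6): flips 1 -> legal
(1,7): no bracket -> illegal
(2,2): flips 1 -> legal
(2,6): no bracket -> illegal
W mobility = 4

Answer: B=12 W=4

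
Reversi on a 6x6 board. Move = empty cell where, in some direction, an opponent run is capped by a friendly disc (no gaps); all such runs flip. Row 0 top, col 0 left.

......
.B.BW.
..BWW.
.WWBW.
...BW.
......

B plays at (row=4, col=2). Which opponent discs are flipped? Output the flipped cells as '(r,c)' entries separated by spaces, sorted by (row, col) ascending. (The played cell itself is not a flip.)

Answer: (3,2)

Derivation:
Dir NW: opp run (3,1), next='.' -> no flip
Dir N: opp run (3,2) capped by B -> flip
Dir NE: first cell 'B' (not opp) -> no flip
Dir W: first cell '.' (not opp) -> no flip
Dir E: first cell 'B' (not opp) -> no flip
Dir SW: first cell '.' (not opp) -> no flip
Dir S: first cell '.' (not opp) -> no flip
Dir SE: first cell '.' (not opp) -> no flip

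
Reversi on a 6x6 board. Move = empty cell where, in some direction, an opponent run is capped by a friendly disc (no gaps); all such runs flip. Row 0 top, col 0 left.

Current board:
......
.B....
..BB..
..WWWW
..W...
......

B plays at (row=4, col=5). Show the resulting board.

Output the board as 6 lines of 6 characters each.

Answer: ......
.B....
..BB..
..WWBW
..W..B
......

Derivation:
Place B at (4,5); scan 8 dirs for brackets.
Dir NW: opp run (3,4) capped by B -> flip
Dir N: opp run (3,5), next='.' -> no flip
Dir NE: edge -> no flip
Dir W: first cell '.' (not opp) -> no flip
Dir E: edge -> no flip
Dir SW: first cell '.' (not opp) -> no flip
Dir S: first cell '.' (not opp) -> no flip
Dir SE: edge -> no flip
All flips: (3,4)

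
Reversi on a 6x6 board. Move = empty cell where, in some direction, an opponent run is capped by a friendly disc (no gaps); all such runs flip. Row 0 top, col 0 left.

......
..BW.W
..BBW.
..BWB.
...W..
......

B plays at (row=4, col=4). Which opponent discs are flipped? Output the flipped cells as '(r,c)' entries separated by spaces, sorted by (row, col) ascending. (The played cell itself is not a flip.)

Answer: (3,3)

Derivation:
Dir NW: opp run (3,3) capped by B -> flip
Dir N: first cell 'B' (not opp) -> no flip
Dir NE: first cell '.' (not opp) -> no flip
Dir W: opp run (4,3), next='.' -> no flip
Dir E: first cell '.' (not opp) -> no flip
Dir SW: first cell '.' (not opp) -> no flip
Dir S: first cell '.' (not opp) -> no flip
Dir SE: first cell '.' (not opp) -> no flip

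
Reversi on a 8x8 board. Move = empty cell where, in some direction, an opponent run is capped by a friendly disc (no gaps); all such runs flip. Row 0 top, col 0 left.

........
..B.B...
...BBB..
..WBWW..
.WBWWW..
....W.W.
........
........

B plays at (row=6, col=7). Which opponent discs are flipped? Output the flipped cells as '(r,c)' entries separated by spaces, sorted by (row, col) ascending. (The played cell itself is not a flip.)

Answer: (3,4) (4,5) (5,6)

Derivation:
Dir NW: opp run (5,6) (4,5) (3,4) capped by B -> flip
Dir N: first cell '.' (not opp) -> no flip
Dir NE: edge -> no flip
Dir W: first cell '.' (not opp) -> no flip
Dir E: edge -> no flip
Dir SW: first cell '.' (not opp) -> no flip
Dir S: first cell '.' (not opp) -> no flip
Dir SE: edge -> no flip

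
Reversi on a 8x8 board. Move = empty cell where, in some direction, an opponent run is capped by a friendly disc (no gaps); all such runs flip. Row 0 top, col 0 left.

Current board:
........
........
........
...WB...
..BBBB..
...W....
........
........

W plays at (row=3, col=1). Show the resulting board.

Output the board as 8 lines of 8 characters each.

Answer: ........
........
........
.W.WB...
..WBBB..
...W....
........
........

Derivation:
Place W at (3,1); scan 8 dirs for brackets.
Dir NW: first cell '.' (not opp) -> no flip
Dir N: first cell '.' (not opp) -> no flip
Dir NE: first cell '.' (not opp) -> no flip
Dir W: first cell '.' (not opp) -> no flip
Dir E: first cell '.' (not opp) -> no flip
Dir SW: first cell '.' (not opp) -> no flip
Dir S: first cell '.' (not opp) -> no flip
Dir SE: opp run (4,2) capped by W -> flip
All flips: (4,2)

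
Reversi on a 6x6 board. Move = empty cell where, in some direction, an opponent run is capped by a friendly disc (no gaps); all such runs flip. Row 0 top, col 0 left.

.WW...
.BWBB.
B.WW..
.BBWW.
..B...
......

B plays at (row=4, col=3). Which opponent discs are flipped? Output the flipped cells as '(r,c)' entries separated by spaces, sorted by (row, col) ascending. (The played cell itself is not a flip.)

Dir NW: first cell 'B' (not opp) -> no flip
Dir N: opp run (3,3) (2,3) capped by B -> flip
Dir NE: opp run (3,4), next='.' -> no flip
Dir W: first cell 'B' (not opp) -> no flip
Dir E: first cell '.' (not opp) -> no flip
Dir SW: first cell '.' (not opp) -> no flip
Dir S: first cell '.' (not opp) -> no flip
Dir SE: first cell '.' (not opp) -> no flip

Answer: (2,3) (3,3)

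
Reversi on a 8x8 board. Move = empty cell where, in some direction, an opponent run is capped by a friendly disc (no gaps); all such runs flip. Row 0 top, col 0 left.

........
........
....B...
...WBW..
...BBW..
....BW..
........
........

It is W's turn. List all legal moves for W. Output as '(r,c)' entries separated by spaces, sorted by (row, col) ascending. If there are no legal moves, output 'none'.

Answer: (1,3) (1,5) (2,3) (4,2) (5,3) (6,3)

Derivation:
(1,3): flips 1 -> legal
(1,4): no bracket -> illegal
(1,5): flips 1 -> legal
(2,3): flips 1 -> legal
(2,5): no bracket -> illegal
(3,2): no bracket -> illegal
(4,2): flips 2 -> legal
(5,2): no bracket -> illegal
(5,3): flips 3 -> legal
(6,3): flips 1 -> legal
(6,4): no bracket -> illegal
(6,5): no bracket -> illegal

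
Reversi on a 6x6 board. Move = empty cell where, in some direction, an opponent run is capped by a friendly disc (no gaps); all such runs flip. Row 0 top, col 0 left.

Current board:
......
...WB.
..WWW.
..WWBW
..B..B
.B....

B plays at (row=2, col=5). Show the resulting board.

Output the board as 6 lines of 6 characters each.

Place B at (2,5); scan 8 dirs for brackets.
Dir NW: first cell 'B' (not opp) -> no flip
Dir N: first cell '.' (not opp) -> no flip
Dir NE: edge -> no flip
Dir W: opp run (2,4) (2,3) (2,2), next='.' -> no flip
Dir E: edge -> no flip
Dir SW: first cell 'B' (not opp) -> no flip
Dir S: opp run (3,5) capped by B -> flip
Dir SE: edge -> no flip
All flips: (3,5)

Answer: ......
...WB.
..WWWB
..WWBB
..B..B
.B....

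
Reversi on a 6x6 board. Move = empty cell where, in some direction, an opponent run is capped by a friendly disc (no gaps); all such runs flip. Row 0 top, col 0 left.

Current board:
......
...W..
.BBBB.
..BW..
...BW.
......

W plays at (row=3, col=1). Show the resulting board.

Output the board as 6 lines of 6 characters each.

Place W at (3,1); scan 8 dirs for brackets.
Dir NW: first cell '.' (not opp) -> no flip
Dir N: opp run (2,1), next='.' -> no flip
Dir NE: opp run (2,2) capped by W -> flip
Dir W: first cell '.' (not opp) -> no flip
Dir E: opp run (3,2) capped by W -> flip
Dir SW: first cell '.' (not opp) -> no flip
Dir S: first cell '.' (not opp) -> no flip
Dir SE: first cell '.' (not opp) -> no flip
All flips: (2,2) (3,2)

Answer: ......
...W..
.BWBB.
.WWW..
...BW.
......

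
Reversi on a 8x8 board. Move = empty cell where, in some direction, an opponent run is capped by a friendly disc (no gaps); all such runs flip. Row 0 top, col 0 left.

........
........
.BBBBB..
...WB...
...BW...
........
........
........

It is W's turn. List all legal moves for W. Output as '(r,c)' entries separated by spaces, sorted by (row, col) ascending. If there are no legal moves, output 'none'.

(1,0): no bracket -> illegal
(1,1): flips 1 -> legal
(1,2): no bracket -> illegal
(1,3): flips 1 -> legal
(1,4): flips 2 -> legal
(1,5): flips 1 -> legal
(1,6): no bracket -> illegal
(2,0): no bracket -> illegal
(2,6): no bracket -> illegal
(3,0): no bracket -> illegal
(3,1): no bracket -> illegal
(3,2): no bracket -> illegal
(3,5): flips 1 -> legal
(3,6): no bracket -> illegal
(4,2): flips 1 -> legal
(4,5): no bracket -> illegal
(5,2): no bracket -> illegal
(5,3): flips 1 -> legal
(5,4): no bracket -> illegal

Answer: (1,1) (1,3) (1,4) (1,5) (3,5) (4,2) (5,3)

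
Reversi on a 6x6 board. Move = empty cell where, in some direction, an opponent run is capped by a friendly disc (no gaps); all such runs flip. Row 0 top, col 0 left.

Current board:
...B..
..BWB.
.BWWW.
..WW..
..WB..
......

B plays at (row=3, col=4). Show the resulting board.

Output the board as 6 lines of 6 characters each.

Place B at (3,4); scan 8 dirs for brackets.
Dir NW: opp run (2,3) capped by B -> flip
Dir N: opp run (2,4) capped by B -> flip
Dir NE: first cell '.' (not opp) -> no flip
Dir W: opp run (3,3) (3,2), next='.' -> no flip
Dir E: first cell '.' (not opp) -> no flip
Dir SW: first cell 'B' (not opp) -> no flip
Dir S: first cell '.' (not opp) -> no flip
Dir SE: first cell '.' (not opp) -> no flip
All flips: (2,3) (2,4)

Answer: ...B..
..BWB.
.BWBB.
..WWB.
..WB..
......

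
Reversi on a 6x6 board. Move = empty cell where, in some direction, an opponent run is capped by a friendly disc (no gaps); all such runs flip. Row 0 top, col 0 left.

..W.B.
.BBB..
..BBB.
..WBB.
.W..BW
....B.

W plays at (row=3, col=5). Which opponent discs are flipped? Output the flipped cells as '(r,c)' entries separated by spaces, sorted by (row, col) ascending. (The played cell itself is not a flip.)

Answer: (1,3) (2,4) (3,3) (3,4)

Derivation:
Dir NW: opp run (2,4) (1,3) capped by W -> flip
Dir N: first cell '.' (not opp) -> no flip
Dir NE: edge -> no flip
Dir W: opp run (3,4) (3,3) capped by W -> flip
Dir E: edge -> no flip
Dir SW: opp run (4,4), next='.' -> no flip
Dir S: first cell 'W' (not opp) -> no flip
Dir SE: edge -> no flip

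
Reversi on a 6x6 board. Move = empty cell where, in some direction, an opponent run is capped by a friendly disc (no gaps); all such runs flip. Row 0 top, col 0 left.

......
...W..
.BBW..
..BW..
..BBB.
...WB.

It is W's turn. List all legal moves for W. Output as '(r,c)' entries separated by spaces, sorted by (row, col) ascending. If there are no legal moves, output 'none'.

(1,0): no bracket -> illegal
(1,1): flips 1 -> legal
(1,2): no bracket -> illegal
(2,0): flips 2 -> legal
(3,0): no bracket -> illegal
(3,1): flips 3 -> legal
(3,4): no bracket -> illegal
(3,5): flips 1 -> legal
(4,1): flips 1 -> legal
(4,5): no bracket -> illegal
(5,1): flips 1 -> legal
(5,2): no bracket -> illegal
(5,5): flips 2 -> legal

Answer: (1,1) (2,0) (3,1) (3,5) (4,1) (5,1) (5,5)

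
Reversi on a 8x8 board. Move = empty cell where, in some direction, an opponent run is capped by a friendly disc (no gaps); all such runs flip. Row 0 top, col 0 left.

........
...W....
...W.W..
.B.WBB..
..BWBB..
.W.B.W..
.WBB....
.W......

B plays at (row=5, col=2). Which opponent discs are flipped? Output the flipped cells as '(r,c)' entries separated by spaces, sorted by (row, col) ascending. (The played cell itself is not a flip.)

Answer: (4,3)

Derivation:
Dir NW: first cell '.' (not opp) -> no flip
Dir N: first cell 'B' (not opp) -> no flip
Dir NE: opp run (4,3) capped by B -> flip
Dir W: opp run (5,1), next='.' -> no flip
Dir E: first cell 'B' (not opp) -> no flip
Dir SW: opp run (6,1), next='.' -> no flip
Dir S: first cell 'B' (not opp) -> no flip
Dir SE: first cell 'B' (not opp) -> no flip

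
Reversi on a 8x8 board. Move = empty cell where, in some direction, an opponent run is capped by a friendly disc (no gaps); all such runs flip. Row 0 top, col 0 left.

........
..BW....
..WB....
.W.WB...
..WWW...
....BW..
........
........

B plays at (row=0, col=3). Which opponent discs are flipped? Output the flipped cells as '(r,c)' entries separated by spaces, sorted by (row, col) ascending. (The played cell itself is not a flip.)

Answer: (1,3)

Derivation:
Dir NW: edge -> no flip
Dir N: edge -> no flip
Dir NE: edge -> no flip
Dir W: first cell '.' (not opp) -> no flip
Dir E: first cell '.' (not opp) -> no flip
Dir SW: first cell 'B' (not opp) -> no flip
Dir S: opp run (1,3) capped by B -> flip
Dir SE: first cell '.' (not opp) -> no flip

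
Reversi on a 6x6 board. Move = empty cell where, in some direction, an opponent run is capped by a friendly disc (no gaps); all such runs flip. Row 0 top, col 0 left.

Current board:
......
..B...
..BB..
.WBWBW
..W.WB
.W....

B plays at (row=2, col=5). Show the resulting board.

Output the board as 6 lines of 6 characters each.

Answer: ......
..B...
..BB.B
.WBWBB
..W.WB
.W....

Derivation:
Place B at (2,5); scan 8 dirs for brackets.
Dir NW: first cell '.' (not opp) -> no flip
Dir N: first cell '.' (not opp) -> no flip
Dir NE: edge -> no flip
Dir W: first cell '.' (not opp) -> no flip
Dir E: edge -> no flip
Dir SW: first cell 'B' (not opp) -> no flip
Dir S: opp run (3,5) capped by B -> flip
Dir SE: edge -> no flip
All flips: (3,5)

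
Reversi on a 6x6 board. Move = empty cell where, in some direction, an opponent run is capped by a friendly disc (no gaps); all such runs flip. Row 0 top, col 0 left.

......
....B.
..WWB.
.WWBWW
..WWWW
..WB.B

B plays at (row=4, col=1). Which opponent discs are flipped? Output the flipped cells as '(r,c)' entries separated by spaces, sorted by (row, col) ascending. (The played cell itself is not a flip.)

Dir NW: first cell '.' (not opp) -> no flip
Dir N: opp run (3,1), next='.' -> no flip
Dir NE: opp run (3,2) (2,3) capped by B -> flip
Dir W: first cell '.' (not opp) -> no flip
Dir E: opp run (4,2) (4,3) (4,4) (4,5), next=edge -> no flip
Dir SW: first cell '.' (not opp) -> no flip
Dir S: first cell '.' (not opp) -> no flip
Dir SE: opp run (5,2), next=edge -> no flip

Answer: (2,3) (3,2)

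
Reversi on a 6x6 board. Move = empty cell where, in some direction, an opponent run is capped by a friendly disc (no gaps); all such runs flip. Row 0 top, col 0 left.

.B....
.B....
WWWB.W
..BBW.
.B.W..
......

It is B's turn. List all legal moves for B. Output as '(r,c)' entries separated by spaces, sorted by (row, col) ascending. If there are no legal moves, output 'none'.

Answer: (1,0) (1,2) (3,1) (3,5) (4,5) (5,3) (5,4)

Derivation:
(1,0): flips 1 -> legal
(1,2): flips 1 -> legal
(1,3): no bracket -> illegal
(1,4): no bracket -> illegal
(1,5): no bracket -> illegal
(2,4): no bracket -> illegal
(3,0): no bracket -> illegal
(3,1): flips 1 -> legal
(3,5): flips 1 -> legal
(4,2): no bracket -> illegal
(4,4): no bracket -> illegal
(4,5): flips 1 -> legal
(5,2): no bracket -> illegal
(5,3): flips 1 -> legal
(5,4): flips 1 -> legal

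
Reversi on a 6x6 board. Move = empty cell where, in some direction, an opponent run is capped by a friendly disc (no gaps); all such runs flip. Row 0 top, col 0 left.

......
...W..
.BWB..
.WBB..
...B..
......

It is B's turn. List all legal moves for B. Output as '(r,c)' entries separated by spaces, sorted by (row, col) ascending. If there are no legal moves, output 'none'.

(0,2): no bracket -> illegal
(0,3): flips 1 -> legal
(0,4): no bracket -> illegal
(1,1): flips 1 -> legal
(1,2): flips 1 -> legal
(1,4): no bracket -> illegal
(2,0): no bracket -> illegal
(2,4): no bracket -> illegal
(3,0): flips 1 -> legal
(4,0): no bracket -> illegal
(4,1): flips 1 -> legal
(4,2): no bracket -> illegal

Answer: (0,3) (1,1) (1,2) (3,0) (4,1)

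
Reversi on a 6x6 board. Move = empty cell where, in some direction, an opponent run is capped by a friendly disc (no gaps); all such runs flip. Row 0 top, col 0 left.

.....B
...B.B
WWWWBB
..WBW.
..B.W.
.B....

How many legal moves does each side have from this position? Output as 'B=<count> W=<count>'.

Answer: B=7 W=5

Derivation:
-- B to move --
(1,0): no bracket -> illegal
(1,1): flips 1 -> legal
(1,2): flips 2 -> legal
(1,4): no bracket -> illegal
(3,0): no bracket -> illegal
(3,1): flips 2 -> legal
(3,5): flips 1 -> legal
(4,1): no bracket -> illegal
(4,3): flips 1 -> legal
(4,5): no bracket -> illegal
(5,3): no bracket -> illegal
(5,4): flips 2 -> legal
(5,5): flips 1 -> legal
B mobility = 7
-- W to move --
(0,2): no bracket -> illegal
(0,3): flips 1 -> legal
(0,4): flips 1 -> legal
(1,2): no bracket -> illegal
(1,4): flips 1 -> legal
(3,1): no bracket -> illegal
(3,5): no bracket -> illegal
(4,0): no bracket -> illegal
(4,1): no bracket -> illegal
(4,3): flips 1 -> legal
(5,0): no bracket -> illegal
(5,2): flips 1 -> legal
(5,3): no bracket -> illegal
W mobility = 5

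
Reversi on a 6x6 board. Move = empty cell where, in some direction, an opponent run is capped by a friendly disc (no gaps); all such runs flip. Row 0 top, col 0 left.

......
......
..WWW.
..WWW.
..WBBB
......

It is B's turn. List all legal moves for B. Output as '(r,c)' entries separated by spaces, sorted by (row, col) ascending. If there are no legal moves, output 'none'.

Answer: (1,1) (1,2) (1,3) (1,4) (2,1) (2,5) (4,1)

Derivation:
(1,1): flips 2 -> legal
(1,2): flips 2 -> legal
(1,3): flips 2 -> legal
(1,4): flips 2 -> legal
(1,5): no bracket -> illegal
(2,1): flips 1 -> legal
(2,5): flips 1 -> legal
(3,1): no bracket -> illegal
(3,5): no bracket -> illegal
(4,1): flips 1 -> legal
(5,1): no bracket -> illegal
(5,2): no bracket -> illegal
(5,3): no bracket -> illegal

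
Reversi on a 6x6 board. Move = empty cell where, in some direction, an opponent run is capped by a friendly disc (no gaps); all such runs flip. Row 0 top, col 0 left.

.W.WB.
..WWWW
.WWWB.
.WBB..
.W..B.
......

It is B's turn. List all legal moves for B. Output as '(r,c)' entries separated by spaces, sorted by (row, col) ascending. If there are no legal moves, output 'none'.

Answer: (0,2) (0,5) (1,0) (1,1) (2,0) (3,0) (4,0) (5,0)

Derivation:
(0,0): no bracket -> illegal
(0,2): flips 4 -> legal
(0,5): flips 2 -> legal
(1,0): flips 1 -> legal
(1,1): flips 1 -> legal
(2,0): flips 3 -> legal
(2,5): no bracket -> illegal
(3,0): flips 1 -> legal
(3,4): no bracket -> illegal
(4,0): flips 3 -> legal
(4,2): no bracket -> illegal
(5,0): flips 1 -> legal
(5,1): no bracket -> illegal
(5,2): no bracket -> illegal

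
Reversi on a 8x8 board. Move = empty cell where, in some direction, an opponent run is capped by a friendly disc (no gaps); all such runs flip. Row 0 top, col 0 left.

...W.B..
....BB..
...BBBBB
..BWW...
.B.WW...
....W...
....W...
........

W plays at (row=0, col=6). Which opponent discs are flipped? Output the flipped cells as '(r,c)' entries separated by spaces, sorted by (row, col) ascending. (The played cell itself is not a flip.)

Answer: (1,5) (2,4)

Derivation:
Dir NW: edge -> no flip
Dir N: edge -> no flip
Dir NE: edge -> no flip
Dir W: opp run (0,5), next='.' -> no flip
Dir E: first cell '.' (not opp) -> no flip
Dir SW: opp run (1,5) (2,4) capped by W -> flip
Dir S: first cell '.' (not opp) -> no flip
Dir SE: first cell '.' (not opp) -> no flip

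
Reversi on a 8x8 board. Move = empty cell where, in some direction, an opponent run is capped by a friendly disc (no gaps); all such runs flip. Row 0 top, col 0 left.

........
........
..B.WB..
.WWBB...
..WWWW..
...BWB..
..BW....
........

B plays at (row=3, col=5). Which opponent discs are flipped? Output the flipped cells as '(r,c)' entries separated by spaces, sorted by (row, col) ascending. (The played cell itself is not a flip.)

Answer: (4,4) (4,5)

Derivation:
Dir NW: opp run (2,4), next='.' -> no flip
Dir N: first cell 'B' (not opp) -> no flip
Dir NE: first cell '.' (not opp) -> no flip
Dir W: first cell 'B' (not opp) -> no flip
Dir E: first cell '.' (not opp) -> no flip
Dir SW: opp run (4,4) capped by B -> flip
Dir S: opp run (4,5) capped by B -> flip
Dir SE: first cell '.' (not opp) -> no flip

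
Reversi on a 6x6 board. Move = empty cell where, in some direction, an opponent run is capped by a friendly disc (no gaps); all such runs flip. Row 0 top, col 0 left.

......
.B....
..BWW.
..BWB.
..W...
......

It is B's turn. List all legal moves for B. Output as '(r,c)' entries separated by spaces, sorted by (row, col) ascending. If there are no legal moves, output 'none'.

Answer: (1,2) (1,4) (2,5) (4,4) (5,2)

Derivation:
(1,2): flips 1 -> legal
(1,3): no bracket -> illegal
(1,4): flips 2 -> legal
(1,5): no bracket -> illegal
(2,5): flips 2 -> legal
(3,1): no bracket -> illegal
(3,5): no bracket -> illegal
(4,1): no bracket -> illegal
(4,3): no bracket -> illegal
(4,4): flips 1 -> legal
(5,1): no bracket -> illegal
(5,2): flips 1 -> legal
(5,3): no bracket -> illegal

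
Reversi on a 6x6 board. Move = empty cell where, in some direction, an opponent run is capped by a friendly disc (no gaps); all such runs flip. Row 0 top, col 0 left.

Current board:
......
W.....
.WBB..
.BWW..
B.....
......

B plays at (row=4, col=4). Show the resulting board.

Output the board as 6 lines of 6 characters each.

Place B at (4,4); scan 8 dirs for brackets.
Dir NW: opp run (3,3) capped by B -> flip
Dir N: first cell '.' (not opp) -> no flip
Dir NE: first cell '.' (not opp) -> no flip
Dir W: first cell '.' (not opp) -> no flip
Dir E: first cell '.' (not opp) -> no flip
Dir SW: first cell '.' (not opp) -> no flip
Dir S: first cell '.' (not opp) -> no flip
Dir SE: first cell '.' (not opp) -> no flip
All flips: (3,3)

Answer: ......
W.....
.WBB..
.BWB..
B...B.
......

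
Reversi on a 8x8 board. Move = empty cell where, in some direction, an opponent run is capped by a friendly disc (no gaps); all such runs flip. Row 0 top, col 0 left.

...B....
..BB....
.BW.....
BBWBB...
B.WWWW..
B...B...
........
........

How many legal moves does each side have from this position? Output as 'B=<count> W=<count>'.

-- B to move --
(1,1): flips 1 -> legal
(2,3): flips 1 -> legal
(3,5): no bracket -> illegal
(3,6): flips 1 -> legal
(4,1): no bracket -> illegal
(4,6): no bracket -> illegal
(5,1): flips 1 -> legal
(5,2): flips 4 -> legal
(5,3): flips 2 -> legal
(5,5): flips 1 -> legal
(5,6): flips 1 -> legal
B mobility = 8
-- W to move --
(0,1): no bracket -> illegal
(0,2): flips 1 -> legal
(0,4): flips 1 -> legal
(1,0): flips 1 -> legal
(1,1): no bracket -> illegal
(1,4): no bracket -> illegal
(2,0): flips 2 -> legal
(2,3): flips 2 -> legal
(2,4): flips 2 -> legal
(2,5): flips 1 -> legal
(3,5): flips 2 -> legal
(4,1): no bracket -> illegal
(5,1): no bracket -> illegal
(5,3): no bracket -> illegal
(5,5): no bracket -> illegal
(6,0): no bracket -> illegal
(6,1): no bracket -> illegal
(6,3): flips 1 -> legal
(6,4): flips 1 -> legal
(6,5): flips 1 -> legal
W mobility = 11

Answer: B=8 W=11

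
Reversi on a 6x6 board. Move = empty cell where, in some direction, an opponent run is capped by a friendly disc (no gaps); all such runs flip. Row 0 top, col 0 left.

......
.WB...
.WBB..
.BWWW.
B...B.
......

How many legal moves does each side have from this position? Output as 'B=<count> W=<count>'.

Answer: B=11 W=10

Derivation:
-- B to move --
(0,0): flips 1 -> legal
(0,1): flips 2 -> legal
(0,2): no bracket -> illegal
(1,0): flips 1 -> legal
(2,0): flips 1 -> legal
(2,4): flips 1 -> legal
(2,5): no bracket -> illegal
(3,0): flips 1 -> legal
(3,5): flips 3 -> legal
(4,1): flips 1 -> legal
(4,2): flips 1 -> legal
(4,3): flips 1 -> legal
(4,5): flips 1 -> legal
B mobility = 11
-- W to move --
(0,1): flips 2 -> legal
(0,2): flips 2 -> legal
(0,3): flips 1 -> legal
(1,3): flips 2 -> legal
(1,4): flips 1 -> legal
(2,0): no bracket -> illegal
(2,4): flips 2 -> legal
(3,0): flips 1 -> legal
(3,5): no bracket -> illegal
(4,1): flips 1 -> legal
(4,2): no bracket -> illegal
(4,3): no bracket -> illegal
(4,5): no bracket -> illegal
(5,0): no bracket -> illegal
(5,1): no bracket -> illegal
(5,3): no bracket -> illegal
(5,4): flips 1 -> legal
(5,5): flips 1 -> legal
W mobility = 10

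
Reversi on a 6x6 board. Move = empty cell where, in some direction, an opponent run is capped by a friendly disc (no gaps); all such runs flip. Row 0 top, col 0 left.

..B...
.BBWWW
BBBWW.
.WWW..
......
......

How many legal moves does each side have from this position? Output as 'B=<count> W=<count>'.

Answer: B=9 W=3

Derivation:
-- B to move --
(0,3): no bracket -> illegal
(0,4): flips 1 -> legal
(0,5): no bracket -> illegal
(2,5): flips 2 -> legal
(3,0): no bracket -> illegal
(3,4): flips 1 -> legal
(3,5): flips 2 -> legal
(4,0): flips 1 -> legal
(4,1): flips 1 -> legal
(4,2): flips 2 -> legal
(4,3): flips 1 -> legal
(4,4): flips 1 -> legal
B mobility = 9
-- W to move --
(0,0): flips 2 -> legal
(0,1): flips 3 -> legal
(0,3): no bracket -> illegal
(1,0): flips 3 -> legal
(3,0): no bracket -> illegal
W mobility = 3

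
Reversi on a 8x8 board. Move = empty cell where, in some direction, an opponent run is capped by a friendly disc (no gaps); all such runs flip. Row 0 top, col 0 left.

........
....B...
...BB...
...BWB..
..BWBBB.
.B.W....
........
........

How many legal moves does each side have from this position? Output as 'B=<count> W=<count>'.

Answer: B=3 W=11

Derivation:
-- B to move --
(2,5): no bracket -> illegal
(3,2): no bracket -> illegal
(5,2): no bracket -> illegal
(5,4): no bracket -> illegal
(6,2): flips 1 -> legal
(6,3): flips 2 -> legal
(6,4): flips 1 -> legal
B mobility = 3
-- W to move --
(0,3): no bracket -> illegal
(0,4): flips 2 -> legal
(0,5): no bracket -> illegal
(1,2): flips 1 -> legal
(1,3): flips 2 -> legal
(1,5): no bracket -> illegal
(2,2): no bracket -> illegal
(2,5): no bracket -> illegal
(2,6): flips 2 -> legal
(3,1): flips 1 -> legal
(3,2): flips 1 -> legal
(3,6): flips 1 -> legal
(3,7): no bracket -> illegal
(4,0): no bracket -> illegal
(4,1): flips 1 -> legal
(4,7): flips 3 -> legal
(5,0): no bracket -> illegal
(5,2): no bracket -> illegal
(5,4): flips 1 -> legal
(5,5): no bracket -> illegal
(5,6): flips 1 -> legal
(5,7): no bracket -> illegal
(6,0): no bracket -> illegal
(6,1): no bracket -> illegal
(6,2): no bracket -> illegal
W mobility = 11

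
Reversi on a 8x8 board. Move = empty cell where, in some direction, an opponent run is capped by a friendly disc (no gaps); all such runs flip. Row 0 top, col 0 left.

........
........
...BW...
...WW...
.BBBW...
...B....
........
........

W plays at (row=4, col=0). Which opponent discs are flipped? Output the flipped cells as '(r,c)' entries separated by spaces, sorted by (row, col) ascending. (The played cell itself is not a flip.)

Answer: (4,1) (4,2) (4,3)

Derivation:
Dir NW: edge -> no flip
Dir N: first cell '.' (not opp) -> no flip
Dir NE: first cell '.' (not opp) -> no flip
Dir W: edge -> no flip
Dir E: opp run (4,1) (4,2) (4,3) capped by W -> flip
Dir SW: edge -> no flip
Dir S: first cell '.' (not opp) -> no flip
Dir SE: first cell '.' (not opp) -> no flip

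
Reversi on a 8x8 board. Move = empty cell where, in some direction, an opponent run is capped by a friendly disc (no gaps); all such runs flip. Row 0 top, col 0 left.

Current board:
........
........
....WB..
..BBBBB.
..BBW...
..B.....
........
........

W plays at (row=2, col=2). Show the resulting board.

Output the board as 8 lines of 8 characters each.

Answer: ........
........
..W.WB..
..BWBBB.
..BBW...
..B.....
........
........

Derivation:
Place W at (2,2); scan 8 dirs for brackets.
Dir NW: first cell '.' (not opp) -> no flip
Dir N: first cell '.' (not opp) -> no flip
Dir NE: first cell '.' (not opp) -> no flip
Dir W: first cell '.' (not opp) -> no flip
Dir E: first cell '.' (not opp) -> no flip
Dir SW: first cell '.' (not opp) -> no flip
Dir S: opp run (3,2) (4,2) (5,2), next='.' -> no flip
Dir SE: opp run (3,3) capped by W -> flip
All flips: (3,3)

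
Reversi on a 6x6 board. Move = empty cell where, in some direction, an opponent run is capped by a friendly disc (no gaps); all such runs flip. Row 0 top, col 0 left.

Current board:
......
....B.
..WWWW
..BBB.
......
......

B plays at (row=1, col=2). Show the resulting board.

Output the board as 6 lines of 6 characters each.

Place B at (1,2); scan 8 dirs for brackets.
Dir NW: first cell '.' (not opp) -> no flip
Dir N: first cell '.' (not opp) -> no flip
Dir NE: first cell '.' (not opp) -> no flip
Dir W: first cell '.' (not opp) -> no flip
Dir E: first cell '.' (not opp) -> no flip
Dir SW: first cell '.' (not opp) -> no flip
Dir S: opp run (2,2) capped by B -> flip
Dir SE: opp run (2,3) capped by B -> flip
All flips: (2,2) (2,3)

Answer: ......
..B.B.
..BBWW
..BBB.
......
......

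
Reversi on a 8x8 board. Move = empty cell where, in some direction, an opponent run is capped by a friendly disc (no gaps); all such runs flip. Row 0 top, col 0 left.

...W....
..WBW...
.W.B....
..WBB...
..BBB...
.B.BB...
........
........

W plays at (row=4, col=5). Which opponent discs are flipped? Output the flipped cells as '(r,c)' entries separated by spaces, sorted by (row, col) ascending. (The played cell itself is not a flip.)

Answer: (2,3) (3,4)

Derivation:
Dir NW: opp run (3,4) (2,3) capped by W -> flip
Dir N: first cell '.' (not opp) -> no flip
Dir NE: first cell '.' (not opp) -> no flip
Dir W: opp run (4,4) (4,3) (4,2), next='.' -> no flip
Dir E: first cell '.' (not opp) -> no flip
Dir SW: opp run (5,4), next='.' -> no flip
Dir S: first cell '.' (not opp) -> no flip
Dir SE: first cell '.' (not opp) -> no flip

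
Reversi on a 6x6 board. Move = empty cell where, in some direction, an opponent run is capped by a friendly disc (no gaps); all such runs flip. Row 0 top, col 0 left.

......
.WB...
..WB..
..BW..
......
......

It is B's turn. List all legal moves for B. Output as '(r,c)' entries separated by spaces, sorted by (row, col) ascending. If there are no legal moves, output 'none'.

(0,0): no bracket -> illegal
(0,1): no bracket -> illegal
(0,2): no bracket -> illegal
(1,0): flips 1 -> legal
(1,3): no bracket -> illegal
(2,0): no bracket -> illegal
(2,1): flips 1 -> legal
(2,4): no bracket -> illegal
(3,1): no bracket -> illegal
(3,4): flips 1 -> legal
(4,2): no bracket -> illegal
(4,3): flips 1 -> legal
(4,4): no bracket -> illegal

Answer: (1,0) (2,1) (3,4) (4,3)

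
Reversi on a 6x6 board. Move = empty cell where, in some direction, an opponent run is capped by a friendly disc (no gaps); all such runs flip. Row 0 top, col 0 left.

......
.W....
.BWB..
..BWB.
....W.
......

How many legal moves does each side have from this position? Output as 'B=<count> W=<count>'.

Answer: B=4 W=6

Derivation:
-- B to move --
(0,0): no bracket -> illegal
(0,1): flips 1 -> legal
(0,2): no bracket -> illegal
(1,0): no bracket -> illegal
(1,2): flips 1 -> legal
(1,3): no bracket -> illegal
(2,0): no bracket -> illegal
(2,4): no bracket -> illegal
(3,1): no bracket -> illegal
(3,5): no bracket -> illegal
(4,2): no bracket -> illegal
(4,3): flips 1 -> legal
(4,5): no bracket -> illegal
(5,3): no bracket -> illegal
(5,4): flips 1 -> legal
(5,5): no bracket -> illegal
B mobility = 4
-- W to move --
(1,0): no bracket -> illegal
(1,2): no bracket -> illegal
(1,3): flips 1 -> legal
(1,4): no bracket -> illegal
(2,0): flips 1 -> legal
(2,4): flips 2 -> legal
(2,5): no bracket -> illegal
(3,0): no bracket -> illegal
(3,1): flips 2 -> legal
(3,5): flips 1 -> legal
(4,1): no bracket -> illegal
(4,2): flips 1 -> legal
(4,3): no bracket -> illegal
(4,5): no bracket -> illegal
W mobility = 6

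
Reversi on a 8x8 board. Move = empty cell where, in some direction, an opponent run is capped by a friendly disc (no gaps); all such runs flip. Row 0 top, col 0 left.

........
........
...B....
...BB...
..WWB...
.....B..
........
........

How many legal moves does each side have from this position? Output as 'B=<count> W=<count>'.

-- B to move --
(3,1): no bracket -> illegal
(3,2): no bracket -> illegal
(4,1): flips 2 -> legal
(5,1): flips 1 -> legal
(5,2): flips 1 -> legal
(5,3): flips 1 -> legal
(5,4): no bracket -> illegal
B mobility = 4
-- W to move --
(1,2): no bracket -> illegal
(1,3): flips 2 -> legal
(1,4): no bracket -> illegal
(2,2): no bracket -> illegal
(2,4): flips 1 -> legal
(2,5): flips 1 -> legal
(3,2): no bracket -> illegal
(3,5): no bracket -> illegal
(4,5): flips 1 -> legal
(4,6): no bracket -> illegal
(5,3): no bracket -> illegal
(5,4): no bracket -> illegal
(5,6): no bracket -> illegal
(6,4): no bracket -> illegal
(6,5): no bracket -> illegal
(6,6): no bracket -> illegal
W mobility = 4

Answer: B=4 W=4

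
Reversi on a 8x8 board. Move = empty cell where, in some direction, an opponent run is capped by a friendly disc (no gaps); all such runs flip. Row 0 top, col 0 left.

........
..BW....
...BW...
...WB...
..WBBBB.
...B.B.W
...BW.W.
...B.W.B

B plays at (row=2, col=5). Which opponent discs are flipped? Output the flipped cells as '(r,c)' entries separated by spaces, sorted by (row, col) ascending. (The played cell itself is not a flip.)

Dir NW: first cell '.' (not opp) -> no flip
Dir N: first cell '.' (not opp) -> no flip
Dir NE: first cell '.' (not opp) -> no flip
Dir W: opp run (2,4) capped by B -> flip
Dir E: first cell '.' (not opp) -> no flip
Dir SW: first cell 'B' (not opp) -> no flip
Dir S: first cell '.' (not opp) -> no flip
Dir SE: first cell '.' (not opp) -> no flip

Answer: (2,4)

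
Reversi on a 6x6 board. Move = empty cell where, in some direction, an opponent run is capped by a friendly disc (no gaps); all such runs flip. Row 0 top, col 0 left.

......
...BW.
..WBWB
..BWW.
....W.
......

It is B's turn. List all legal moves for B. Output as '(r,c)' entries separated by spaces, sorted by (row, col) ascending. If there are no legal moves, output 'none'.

(0,3): flips 1 -> legal
(0,4): no bracket -> illegal
(0,5): flips 1 -> legal
(1,1): no bracket -> illegal
(1,2): flips 1 -> legal
(1,5): flips 1 -> legal
(2,1): flips 1 -> legal
(3,1): flips 1 -> legal
(3,5): flips 3 -> legal
(4,2): no bracket -> illegal
(4,3): flips 2 -> legal
(4,5): flips 1 -> legal
(5,3): no bracket -> illegal
(5,4): no bracket -> illegal
(5,5): no bracket -> illegal

Answer: (0,3) (0,5) (1,2) (1,5) (2,1) (3,1) (3,5) (4,3) (4,5)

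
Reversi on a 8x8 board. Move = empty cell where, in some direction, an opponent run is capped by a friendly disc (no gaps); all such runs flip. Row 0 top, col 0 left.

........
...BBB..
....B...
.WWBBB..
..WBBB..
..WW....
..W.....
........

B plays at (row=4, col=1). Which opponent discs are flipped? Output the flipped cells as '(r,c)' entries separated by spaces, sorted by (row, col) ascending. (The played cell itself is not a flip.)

Dir NW: first cell '.' (not opp) -> no flip
Dir N: opp run (3,1), next='.' -> no flip
Dir NE: opp run (3,2), next='.' -> no flip
Dir W: first cell '.' (not opp) -> no flip
Dir E: opp run (4,2) capped by B -> flip
Dir SW: first cell '.' (not opp) -> no flip
Dir S: first cell '.' (not opp) -> no flip
Dir SE: opp run (5,2), next='.' -> no flip

Answer: (4,2)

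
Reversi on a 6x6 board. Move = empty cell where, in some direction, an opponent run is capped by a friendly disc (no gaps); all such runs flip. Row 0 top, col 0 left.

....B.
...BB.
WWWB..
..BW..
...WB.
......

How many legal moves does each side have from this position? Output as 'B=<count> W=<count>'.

Answer: B=8 W=6

Derivation:
-- B to move --
(1,0): flips 1 -> legal
(1,1): flips 2 -> legal
(1,2): flips 1 -> legal
(2,4): no bracket -> illegal
(3,0): no bracket -> illegal
(3,1): flips 1 -> legal
(3,4): flips 1 -> legal
(4,2): flips 1 -> legal
(5,2): no bracket -> illegal
(5,3): flips 2 -> legal
(5,4): flips 1 -> legal
B mobility = 8
-- W to move --
(0,2): no bracket -> illegal
(0,3): flips 2 -> legal
(0,5): no bracket -> illegal
(1,2): no bracket -> illegal
(1,5): no bracket -> illegal
(2,4): flips 1 -> legal
(2,5): no bracket -> illegal
(3,1): flips 1 -> legal
(3,4): no bracket -> illegal
(3,5): no bracket -> illegal
(4,1): no bracket -> illegal
(4,2): flips 1 -> legal
(4,5): flips 1 -> legal
(5,3): no bracket -> illegal
(5,4): no bracket -> illegal
(5,5): flips 1 -> legal
W mobility = 6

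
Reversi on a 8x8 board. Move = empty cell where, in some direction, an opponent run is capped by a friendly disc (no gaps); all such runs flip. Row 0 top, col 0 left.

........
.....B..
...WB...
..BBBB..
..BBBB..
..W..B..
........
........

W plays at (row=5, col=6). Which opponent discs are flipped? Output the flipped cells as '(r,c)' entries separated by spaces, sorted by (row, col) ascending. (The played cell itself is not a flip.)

Answer: (3,4) (4,5)

Derivation:
Dir NW: opp run (4,5) (3,4) capped by W -> flip
Dir N: first cell '.' (not opp) -> no flip
Dir NE: first cell '.' (not opp) -> no flip
Dir W: opp run (5,5), next='.' -> no flip
Dir E: first cell '.' (not opp) -> no flip
Dir SW: first cell '.' (not opp) -> no flip
Dir S: first cell '.' (not opp) -> no flip
Dir SE: first cell '.' (not opp) -> no flip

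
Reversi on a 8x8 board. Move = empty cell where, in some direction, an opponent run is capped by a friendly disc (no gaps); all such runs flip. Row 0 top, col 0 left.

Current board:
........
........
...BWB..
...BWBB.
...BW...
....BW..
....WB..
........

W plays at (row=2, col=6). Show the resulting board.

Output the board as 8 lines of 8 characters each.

Answer: ........
........
...BWWW.
...BWWB.
...BW...
....BW..
....WB..
........

Derivation:
Place W at (2,6); scan 8 dirs for brackets.
Dir NW: first cell '.' (not opp) -> no flip
Dir N: first cell '.' (not opp) -> no flip
Dir NE: first cell '.' (not opp) -> no flip
Dir W: opp run (2,5) capped by W -> flip
Dir E: first cell '.' (not opp) -> no flip
Dir SW: opp run (3,5) capped by W -> flip
Dir S: opp run (3,6), next='.' -> no flip
Dir SE: first cell '.' (not opp) -> no flip
All flips: (2,5) (3,5)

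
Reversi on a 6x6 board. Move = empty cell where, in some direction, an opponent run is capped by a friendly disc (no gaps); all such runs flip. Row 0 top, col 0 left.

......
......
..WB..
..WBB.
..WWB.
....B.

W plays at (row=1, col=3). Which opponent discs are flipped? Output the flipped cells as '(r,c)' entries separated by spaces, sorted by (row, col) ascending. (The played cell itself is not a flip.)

Dir NW: first cell '.' (not opp) -> no flip
Dir N: first cell '.' (not opp) -> no flip
Dir NE: first cell '.' (not opp) -> no flip
Dir W: first cell '.' (not opp) -> no flip
Dir E: first cell '.' (not opp) -> no flip
Dir SW: first cell 'W' (not opp) -> no flip
Dir S: opp run (2,3) (3,3) capped by W -> flip
Dir SE: first cell '.' (not opp) -> no flip

Answer: (2,3) (3,3)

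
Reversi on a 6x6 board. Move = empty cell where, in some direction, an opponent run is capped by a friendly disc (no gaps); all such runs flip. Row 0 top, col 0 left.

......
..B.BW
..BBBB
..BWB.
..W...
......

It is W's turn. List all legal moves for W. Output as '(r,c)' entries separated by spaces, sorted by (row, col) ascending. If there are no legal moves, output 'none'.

Answer: (0,2) (1,1) (1,3) (3,1) (3,5)

Derivation:
(0,1): no bracket -> illegal
(0,2): flips 3 -> legal
(0,3): no bracket -> illegal
(0,4): no bracket -> illegal
(0,5): no bracket -> illegal
(1,1): flips 1 -> legal
(1,3): flips 2 -> legal
(2,1): no bracket -> illegal
(3,1): flips 1 -> legal
(3,5): flips 2 -> legal
(4,1): no bracket -> illegal
(4,3): no bracket -> illegal
(4,4): no bracket -> illegal
(4,5): no bracket -> illegal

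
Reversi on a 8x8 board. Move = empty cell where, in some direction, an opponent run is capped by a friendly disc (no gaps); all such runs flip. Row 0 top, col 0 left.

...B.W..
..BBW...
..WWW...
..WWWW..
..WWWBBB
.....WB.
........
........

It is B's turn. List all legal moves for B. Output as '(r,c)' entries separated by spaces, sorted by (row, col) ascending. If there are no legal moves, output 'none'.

Answer: (1,5) (2,5) (3,1) (4,1) (5,2) (5,3) (5,4) (6,4) (6,5)

Derivation:
(0,4): no bracket -> illegal
(0,6): no bracket -> illegal
(1,1): no bracket -> illegal
(1,5): flips 1 -> legal
(1,6): no bracket -> illegal
(2,1): no bracket -> illegal
(2,5): flips 2 -> legal
(2,6): no bracket -> illegal
(3,1): flips 1 -> legal
(3,6): no bracket -> illegal
(4,1): flips 3 -> legal
(5,1): no bracket -> illegal
(5,2): flips 3 -> legal
(5,3): flips 3 -> legal
(5,4): flips 1 -> legal
(6,4): flips 1 -> legal
(6,5): flips 1 -> legal
(6,6): no bracket -> illegal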